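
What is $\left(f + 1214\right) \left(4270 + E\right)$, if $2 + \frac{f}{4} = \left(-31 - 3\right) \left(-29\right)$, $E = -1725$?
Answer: $13106750$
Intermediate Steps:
$f = 3936$ ($f = -8 + 4 \left(-31 - 3\right) \left(-29\right) = -8 + 4 \left(\left(-34\right) \left(-29\right)\right) = -8 + 4 \cdot 986 = -8 + 3944 = 3936$)
$\left(f + 1214\right) \left(4270 + E\right) = \left(3936 + 1214\right) \left(4270 - 1725\right) = 5150 \cdot 2545 = 13106750$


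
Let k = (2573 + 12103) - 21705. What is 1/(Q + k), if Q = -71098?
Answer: -1/78127 ≈ -1.2800e-5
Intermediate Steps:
k = -7029 (k = 14676 - 21705 = -7029)
1/(Q + k) = 1/(-71098 - 7029) = 1/(-78127) = -1/78127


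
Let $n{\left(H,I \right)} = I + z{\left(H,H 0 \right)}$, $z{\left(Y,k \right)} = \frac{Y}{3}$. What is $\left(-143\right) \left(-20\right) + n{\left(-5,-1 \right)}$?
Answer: $\frac{8572}{3} \approx 2857.3$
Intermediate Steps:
$z{\left(Y,k \right)} = \frac{Y}{3}$ ($z{\left(Y,k \right)} = Y \frac{1}{3} = \frac{Y}{3}$)
$n{\left(H,I \right)} = I + \frac{H}{3}$
$\left(-143\right) \left(-20\right) + n{\left(-5,-1 \right)} = \left(-143\right) \left(-20\right) + \left(-1 + \frac{1}{3} \left(-5\right)\right) = 2860 - \frac{8}{3} = \frac{8572}{3}$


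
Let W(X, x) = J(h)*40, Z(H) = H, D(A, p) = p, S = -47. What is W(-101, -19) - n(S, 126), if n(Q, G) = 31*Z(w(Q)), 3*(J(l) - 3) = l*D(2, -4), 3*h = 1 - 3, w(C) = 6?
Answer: -274/9 ≈ -30.444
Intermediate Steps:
h = -⅔ (h = (1 - 3)/3 = (⅓)*(-2) = -⅔ ≈ -0.66667)
J(l) = 3 - 4*l/3 (J(l) = 3 + (l*(-4))/3 = 3 + (-4*l)/3 = 3 - 4*l/3)
W(X, x) = 1400/9 (W(X, x) = (3 - 4/3*(-⅔))*40 = (3 + 8/9)*40 = (35/9)*40 = 1400/9)
n(Q, G) = 186 (n(Q, G) = 31*6 = 186)
W(-101, -19) - n(S, 126) = 1400/9 - 1*186 = 1400/9 - 186 = -274/9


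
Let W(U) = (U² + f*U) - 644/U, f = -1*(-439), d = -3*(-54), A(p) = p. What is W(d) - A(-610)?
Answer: 7935410/81 ≈ 97968.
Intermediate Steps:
d = 162
f = 439
W(U) = U² - 644/U + 439*U (W(U) = (U² + 439*U) - 644/U = U² - 644/U + 439*U)
W(d) - A(-610) = (-644 + 162²*(439 + 162))/162 - 1*(-610) = (-644 + 26244*601)/162 + 610 = (-644 + 15772644)/162 + 610 = (1/162)*15772000 + 610 = 7886000/81 + 610 = 7935410/81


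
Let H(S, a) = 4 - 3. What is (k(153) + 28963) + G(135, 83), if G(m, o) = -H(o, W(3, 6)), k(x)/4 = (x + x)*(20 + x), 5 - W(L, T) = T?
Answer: 240714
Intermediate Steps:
W(L, T) = 5 - T
k(x) = 8*x*(20 + x) (k(x) = 4*((x + x)*(20 + x)) = 4*((2*x)*(20 + x)) = 4*(2*x*(20 + x)) = 8*x*(20 + x))
H(S, a) = 1
G(m, o) = -1 (G(m, o) = -1*1 = -1)
(k(153) + 28963) + G(135, 83) = (8*153*(20 + 153) + 28963) - 1 = (8*153*173 + 28963) - 1 = (211752 + 28963) - 1 = 240715 - 1 = 240714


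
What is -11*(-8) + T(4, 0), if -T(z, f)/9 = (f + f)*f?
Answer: 88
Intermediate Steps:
T(z, f) = -18*f**2 (T(z, f) = -9*(f + f)*f = -9*2*f*f = -18*f**2)
-11*(-8) + T(4, 0) = -11*(-8) - 18*0**2 = 88 - 18*0 = 88 + 0 = 88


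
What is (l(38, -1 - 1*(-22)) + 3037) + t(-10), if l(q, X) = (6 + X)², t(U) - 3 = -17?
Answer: 3752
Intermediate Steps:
t(U) = -14 (t(U) = 3 - 17 = -14)
(l(38, -1 - 1*(-22)) + 3037) + t(-10) = ((6 + (-1 - 1*(-22)))² + 3037) - 14 = ((6 + (-1 + 22))² + 3037) - 14 = ((6 + 21)² + 3037) - 14 = (27² + 3037) - 14 = (729 + 3037) - 14 = 3766 - 14 = 3752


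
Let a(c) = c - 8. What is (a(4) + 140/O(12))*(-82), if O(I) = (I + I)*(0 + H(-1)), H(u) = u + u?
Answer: 3403/6 ≈ 567.17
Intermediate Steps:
H(u) = 2*u
a(c) = -8 + c
O(I) = -4*I (O(I) = (I + I)*(0 + 2*(-1)) = (2*I)*(0 - 2) = (2*I)*(-2) = -4*I)
(a(4) + 140/O(12))*(-82) = ((-8 + 4) + 140/((-4*12)))*(-82) = (-4 + 140/(-48))*(-82) = (-4 + 140*(-1/48))*(-82) = (-4 - 35/12)*(-82) = -83/12*(-82) = 3403/6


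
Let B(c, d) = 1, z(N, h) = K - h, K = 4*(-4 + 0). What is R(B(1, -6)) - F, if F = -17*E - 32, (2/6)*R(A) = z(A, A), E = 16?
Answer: 253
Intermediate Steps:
K = -16 (K = 4*(-4) = -16)
z(N, h) = -16 - h
R(A) = -48 - 3*A (R(A) = 3*(-16 - A) = -48 - 3*A)
F = -304 (F = -17*16 - 32 = -272 - 32 = -304)
R(B(1, -6)) - F = (-48 - 3*1) - 1*(-304) = (-48 - 3) + 304 = -51 + 304 = 253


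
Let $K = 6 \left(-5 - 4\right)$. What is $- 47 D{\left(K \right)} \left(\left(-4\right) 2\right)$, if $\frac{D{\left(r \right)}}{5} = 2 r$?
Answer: $-203040$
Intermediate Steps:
$K = -54$ ($K = 6 \left(-9\right) = -54$)
$D{\left(r \right)} = 10 r$ ($D{\left(r \right)} = 5 \cdot 2 r = 10 r$)
$- 47 D{\left(K \right)} \left(\left(-4\right) 2\right) = - 47 \cdot 10 \left(-54\right) \left(\left(-4\right) 2\right) = \left(-47\right) \left(-540\right) \left(-8\right) = 25380 \left(-8\right) = -203040$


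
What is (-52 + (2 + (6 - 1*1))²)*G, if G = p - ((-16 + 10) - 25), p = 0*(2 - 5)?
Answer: -93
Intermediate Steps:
p = 0 (p = 0*(-3) = 0)
G = 31 (G = 0 - ((-16 + 10) - 25) = 0 - (-6 - 25) = 0 - 1*(-31) = 0 + 31 = 31)
(-52 + (2 + (6 - 1*1))²)*G = (-52 + (2 + (6 - 1*1))²)*31 = (-52 + (2 + (6 - 1))²)*31 = (-52 + (2 + 5)²)*31 = (-52 + 7²)*31 = (-52 + 49)*31 = -3*31 = -93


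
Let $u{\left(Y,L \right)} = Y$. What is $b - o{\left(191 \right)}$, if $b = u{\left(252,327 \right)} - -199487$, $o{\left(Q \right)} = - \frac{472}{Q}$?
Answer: $\frac{38150621}{191} \approx 1.9974 \cdot 10^{5}$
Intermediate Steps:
$b = 199739$ ($b = 252 - -199487 = 252 + 199487 = 199739$)
$b - o{\left(191 \right)} = 199739 - - \frac{472}{191} = 199739 + \frac{472}{191} = \frac{38150621}{191}$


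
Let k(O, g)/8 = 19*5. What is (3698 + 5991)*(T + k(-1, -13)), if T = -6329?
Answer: -53958041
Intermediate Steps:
k(O, g) = 760 (k(O, g) = 8*(19*5) = 8*95 = 760)
(3698 + 5991)*(T + k(-1, -13)) = (3698 + 5991)*(-6329 + 760) = 9689*(-5569) = -53958041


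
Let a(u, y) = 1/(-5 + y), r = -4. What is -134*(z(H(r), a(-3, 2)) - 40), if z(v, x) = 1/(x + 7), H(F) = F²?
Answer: 53399/10 ≈ 5339.9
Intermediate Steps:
z(v, x) = 1/(7 + x)
-134*(z(H(r), a(-3, 2)) - 40) = -134*(1/(7 + 1/(-5 + 2)) - 40) = -134*(1/(7 + 1/(-3)) - 40) = -134*(1/(7 - ⅓) - 40) = -134*(1/(20/3) - 40) = -134*(3/20 - 40) = -134*(-797/20) = 53399/10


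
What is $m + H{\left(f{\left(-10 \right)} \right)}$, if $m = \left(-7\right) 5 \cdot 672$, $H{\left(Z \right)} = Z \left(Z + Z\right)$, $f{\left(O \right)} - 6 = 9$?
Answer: $-23070$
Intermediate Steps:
$f{\left(O \right)} = 15$ ($f{\left(O \right)} = 6 + 9 = 15$)
$H{\left(Z \right)} = 2 Z^{2}$ ($H{\left(Z \right)} = Z 2 Z = 2 Z^{2}$)
$m = -23520$ ($m = \left(-35\right) 672 = -23520$)
$m + H{\left(f{\left(-10 \right)} \right)} = -23520 + 2 \cdot 15^{2} = -23520 + 2 \cdot 225 = -23520 + 450 = -23070$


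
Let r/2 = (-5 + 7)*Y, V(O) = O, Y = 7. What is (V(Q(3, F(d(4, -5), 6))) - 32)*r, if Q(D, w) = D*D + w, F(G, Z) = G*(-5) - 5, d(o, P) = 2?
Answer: -1064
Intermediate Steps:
F(G, Z) = -5 - 5*G (F(G, Z) = -5*G - 5 = -5 - 5*G)
Q(D, w) = w + D² (Q(D, w) = D² + w = w + D²)
r = 28 (r = 2*((-5 + 7)*7) = 2*(2*7) = 2*14 = 28)
(V(Q(3, F(d(4, -5), 6))) - 32)*r = (((-5 - 5*2) + 3²) - 32)*28 = (((-5 - 10) + 9) - 32)*28 = ((-15 + 9) - 32)*28 = (-6 - 32)*28 = -38*28 = -1064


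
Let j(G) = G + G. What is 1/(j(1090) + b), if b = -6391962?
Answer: -1/6389782 ≈ -1.5650e-7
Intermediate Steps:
j(G) = 2*G
1/(j(1090) + b) = 1/(2*1090 - 6391962) = 1/(2180 - 6391962) = 1/(-6389782) = -1/6389782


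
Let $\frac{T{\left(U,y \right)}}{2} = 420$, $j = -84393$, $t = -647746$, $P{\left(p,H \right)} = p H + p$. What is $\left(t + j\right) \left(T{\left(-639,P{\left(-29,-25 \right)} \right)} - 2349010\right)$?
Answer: $1719186835630$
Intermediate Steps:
$P{\left(p,H \right)} = p + H p$ ($P{\left(p,H \right)} = H p + p = p + H p$)
$T{\left(U,y \right)} = 840$ ($T{\left(U,y \right)} = 2 \cdot 420 = 840$)
$\left(t + j\right) \left(T{\left(-639,P{\left(-29,-25 \right)} \right)} - 2349010\right) = \left(-647746 - 84393\right) \left(840 - 2349010\right) = \left(-732139\right) \left(-2348170\right) = 1719186835630$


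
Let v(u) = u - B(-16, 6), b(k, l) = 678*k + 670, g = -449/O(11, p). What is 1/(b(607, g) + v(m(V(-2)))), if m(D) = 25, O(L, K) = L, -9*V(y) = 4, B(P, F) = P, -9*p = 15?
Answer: 1/412257 ≈ 2.4257e-6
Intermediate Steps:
p = -5/3 (p = -⅑*15 = -5/3 ≈ -1.6667)
V(y) = -4/9 (V(y) = -⅑*4 = -4/9)
g = -449/11 ≈ -40.818
b(k, l) = 670 + 678*k
v(u) = 16 + u (v(u) = u - 1*(-16) = u + 16 = 16 + u)
1/(b(607, g) + v(m(V(-2)))) = 1/((670 + 678*607) + (16 + 25)) = 1/((670 + 411546) + 41) = 1/(412216 + 41) = 1/412257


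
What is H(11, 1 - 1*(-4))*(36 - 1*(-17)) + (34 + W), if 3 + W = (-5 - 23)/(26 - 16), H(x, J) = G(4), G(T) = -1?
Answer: -124/5 ≈ -24.800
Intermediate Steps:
H(x, J) = -1
W = -29/5 (W = -3 + (-5 - 23)/(26 - 16) = -3 - 28/10 = -3 - 28*⅒ = -3 - 14/5 = -29/5 ≈ -5.8000)
H(11, 1 - 1*(-4))*(36 - 1*(-17)) + (34 + W) = -(36 - 1*(-17)) + (34 - 29/5) = -(36 + 17) + 141/5 = -1*53 + 141/5 = -53 + 141/5 = -124/5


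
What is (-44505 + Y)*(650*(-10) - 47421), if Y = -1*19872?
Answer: 3471272217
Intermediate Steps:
Y = -19872
(-44505 + Y)*(650*(-10) - 47421) = (-44505 - 19872)*(650*(-10) - 47421) = -64377*(-6500 - 47421) = -64377*(-53921) = 3471272217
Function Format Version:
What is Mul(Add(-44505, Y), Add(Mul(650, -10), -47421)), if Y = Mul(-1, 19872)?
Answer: 3471272217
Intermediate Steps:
Y = -19872
Mul(Add(-44505, Y), Add(Mul(650, -10), -47421)) = Mul(Add(-44505, -19872), Add(Mul(650, -10), -47421)) = Mul(-64377, Add(-6500, -47421)) = Mul(-64377, -53921) = 3471272217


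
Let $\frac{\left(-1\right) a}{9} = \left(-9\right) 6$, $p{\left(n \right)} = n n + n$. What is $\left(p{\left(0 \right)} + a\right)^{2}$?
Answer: $236196$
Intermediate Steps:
$p{\left(n \right)} = n + n^{2}$ ($p{\left(n \right)} = n^{2} + n = n + n^{2}$)
$a = 486$ ($a = - 9 \left(\left(-9\right) 6\right) = \left(-9\right) \left(-54\right) = 486$)
$\left(p{\left(0 \right)} + a\right)^{2} = \left(0 \left(1 + 0\right) + 486\right)^{2} = \left(0 \cdot 1 + 486\right)^{2} = \left(0 + 486\right)^{2} = 486^{2} = 236196$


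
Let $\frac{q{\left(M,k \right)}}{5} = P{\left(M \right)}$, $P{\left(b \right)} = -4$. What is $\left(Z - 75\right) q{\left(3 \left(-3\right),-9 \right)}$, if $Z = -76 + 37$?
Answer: $2280$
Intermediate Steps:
$q{\left(M,k \right)} = -20$ ($q{\left(M,k \right)} = 5 \left(-4\right) = -20$)
$Z = -39$
$\left(Z - 75\right) q{\left(3 \left(-3\right),-9 \right)} = \left(-39 - 75\right) \left(-20\right) = \left(-114\right) \left(-20\right) = 2280$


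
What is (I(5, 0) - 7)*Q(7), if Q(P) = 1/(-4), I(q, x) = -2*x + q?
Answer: 1/2 ≈ 0.50000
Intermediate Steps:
I(q, x) = q - 2*x
Q(P) = -1/4
(I(5, 0) - 7)*Q(7) = ((5 - 2*0) - 7)*(-1/4) = ((5 + 0) - 7)*(-1/4) = (5 - 7)*(-1/4) = -2*(-1/4) = 1/2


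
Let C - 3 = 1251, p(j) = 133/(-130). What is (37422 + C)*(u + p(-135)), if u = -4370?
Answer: -10988489754/65 ≈ -1.6905e+8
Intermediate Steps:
p(j) = -133/130 (p(j) = 133*(-1/130) = -133/130)
C = 1254 (C = 3 + 1251 = 1254)
(37422 + C)*(u + p(-135)) = (37422 + 1254)*(-4370 - 133/130) = 38676*(-568233/130) = -10988489754/65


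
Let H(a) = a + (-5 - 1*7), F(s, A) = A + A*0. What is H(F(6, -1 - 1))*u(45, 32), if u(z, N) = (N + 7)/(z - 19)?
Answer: -21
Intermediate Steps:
F(s, A) = A (F(s, A) = A + 0 = A)
u(z, N) = (7 + N)/(-19 + z)
H(a) = -12 + a (H(a) = a + (-5 - 7) = a - 12 = -12 + a)
H(F(6, -1 - 1))*u(45, 32) = (-12 + (-1 - 1))*((7 + 32)/(-19 + 45)) = (-12 - 2)*(39/26) = -7*39/13 = -14*3/2 = -21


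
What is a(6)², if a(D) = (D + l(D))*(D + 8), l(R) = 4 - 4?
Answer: 7056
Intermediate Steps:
l(R) = 0
a(D) = D*(8 + D) (a(D) = (D + 0)*(D + 8) = D*(8 + D))
a(6)² = (6*(8 + 6))² = (6*14)² = 84² = 7056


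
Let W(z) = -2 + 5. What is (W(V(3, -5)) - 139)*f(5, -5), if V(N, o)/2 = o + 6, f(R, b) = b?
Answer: 680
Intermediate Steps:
V(N, o) = 12 + 2*o (V(N, o) = 2*(o + 6) = 2*(6 + o) = 12 + 2*o)
W(z) = 3
(W(V(3, -5)) - 139)*f(5, -5) = (3 - 139)*(-5) = -136*(-5) = 680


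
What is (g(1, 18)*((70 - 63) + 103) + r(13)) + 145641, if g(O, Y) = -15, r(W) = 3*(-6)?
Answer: 143973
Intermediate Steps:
r(W) = -18
(g(1, 18)*((70 - 63) + 103) + r(13)) + 145641 = (-15*((70 - 63) + 103) - 18) + 145641 = (-15*(7 + 103) - 18) + 145641 = (-15*110 - 18) + 145641 = (-1650 - 18) + 145641 = -1668 + 145641 = 143973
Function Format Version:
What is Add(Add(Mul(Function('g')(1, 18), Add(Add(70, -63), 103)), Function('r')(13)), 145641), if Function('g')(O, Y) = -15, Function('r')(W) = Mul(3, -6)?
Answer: 143973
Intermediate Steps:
Function('r')(W) = -18
Add(Add(Mul(Function('g')(1, 18), Add(Add(70, -63), 103)), Function('r')(13)), 145641) = Add(Add(Mul(-15, Add(Add(70, -63), 103)), -18), 145641) = Add(Add(Mul(-15, Add(7, 103)), -18), 145641) = Add(Add(Mul(-15, 110), -18), 145641) = Add(Add(-1650, -18), 145641) = Add(-1668, 145641) = 143973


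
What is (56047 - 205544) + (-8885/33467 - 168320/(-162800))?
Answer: -10181492427872/68105345 ≈ -1.4950e+5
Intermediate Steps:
(56047 - 205544) + (-8885/33467 - 168320/(-162800)) = -149497 + (-8885*1/33467 - 168320*(-1/162800)) = -149497 + (-8885/33467 + 2104/2035) = -149497 + 52333593/68105345 = -10181492427872/68105345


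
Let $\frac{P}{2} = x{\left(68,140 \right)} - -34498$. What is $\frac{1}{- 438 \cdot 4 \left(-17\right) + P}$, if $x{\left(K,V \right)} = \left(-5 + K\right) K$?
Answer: $\frac{1}{107348} \approx 9.3155 \cdot 10^{-6}$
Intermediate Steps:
$x{\left(K,V \right)} = K \left(-5 + K\right)$
$P = 77564$ ($P = 2 \left(68 \left(-5 + 68\right) - -34498\right) = 2 \left(68 \cdot 63 + 34498\right) = 2 \left(4284 + 34498\right) = 2 \cdot 38782 = 77564$)
$\frac{1}{- 438 \cdot 4 \left(-17\right) + P} = \frac{1}{- 438 \cdot 4 \left(-17\right) + 77564} = \frac{1}{\left(-438\right) \left(-68\right) + 77564} = \frac{1}{29784 + 77564} = \frac{1}{107348}$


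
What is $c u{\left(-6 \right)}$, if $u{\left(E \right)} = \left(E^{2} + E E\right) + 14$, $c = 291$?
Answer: $25026$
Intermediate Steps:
$u{\left(E \right)} = 14 + 2 E^{2}$ ($u{\left(E \right)} = \left(E^{2} + E^{2}\right) + 14 = 2 E^{2} + 14 = 14 + 2 E^{2}$)
$c u{\left(-6 \right)} = 291 \left(14 + 2 \left(-6\right)^{2}\right) = 291 \left(14 + 2 \cdot 36\right) = 291 \left(14 + 72\right) = 291 \cdot 86 = 25026$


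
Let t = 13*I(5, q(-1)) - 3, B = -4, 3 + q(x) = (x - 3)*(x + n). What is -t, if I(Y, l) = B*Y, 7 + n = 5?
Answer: 263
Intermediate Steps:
n = -2 (n = -7 + 5 = -2)
q(x) = -3 + (-3 + x)*(-2 + x) (q(x) = -3 + (x - 3)*(x - 2) = -3 + (-3 + x)*(-2 + x))
I(Y, l) = -4*Y
t = -263 (t = 13*(-4*5) - 3 = 13*(-20) - 3 = -260 - 3 = -263)
-t = -1*(-263) = 263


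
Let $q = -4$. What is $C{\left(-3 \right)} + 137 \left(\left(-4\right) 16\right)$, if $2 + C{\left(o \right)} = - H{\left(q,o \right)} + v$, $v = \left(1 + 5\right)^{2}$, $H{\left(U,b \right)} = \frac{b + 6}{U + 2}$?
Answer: $- \frac{17465}{2} \approx -8732.5$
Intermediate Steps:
$H{\left(U,b \right)} = \frac{6 + b}{2 + U}$
$v = 36$ ($v = 6^{2} = 36$)
$C{\left(o \right)} = 37 + \frac{o}{2}$ ($C{\left(o \right)} = -2 - \left(-36 + \frac{6 + o}{2 - 4}\right) = -2 - \left(-36 + \frac{6 + o}{-2}\right) = -2 - \left(-36 - \frac{6 + o}{2}\right) = -2 - \left(-39 - \frac{o}{2}\right) = -2 + \left(\left(3 + \frac{o}{2}\right) + 36\right) = -2 + \left(39 + \frac{o}{2}\right) = 37 + \frac{o}{2}$)
$C{\left(-3 \right)} + 137 \left(\left(-4\right) 16\right) = \left(37 + \frac{1}{2} \left(-3\right)\right) + 137 \left(\left(-4\right) 16\right) = \left(37 - \frac{3}{2}\right) + 137 \left(-64\right) = \frac{71}{2} - 8768 = - \frac{17465}{2}$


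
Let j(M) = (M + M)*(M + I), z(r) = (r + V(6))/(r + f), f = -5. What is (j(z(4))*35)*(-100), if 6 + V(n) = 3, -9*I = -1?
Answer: -56000/9 ≈ -6222.2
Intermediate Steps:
I = ⅑ (I = -⅑*(-1) = ⅑ ≈ 0.11111)
V(n) = -3 (V(n) = -6 + 3 = -3)
z(r) = (-3 + r)/(-5 + r) (z(r) = (r - 3)/(r - 5) = (-3 + r)/(-5 + r))
j(M) = 2*M*(⅑ + M) (j(M) = (M + M)*(M + ⅑) = (2*M)*(⅑ + M) = 2*M*(⅑ + M))
(j(z(4))*35)*(-100) = ((2*((-3 + 4)/(-5 + 4))*(1 + 9*((-3 + 4)/(-5 + 4)))/9)*35)*(-100) = ((2*(1/(-1))*(1 + 9*(1/(-1)))/9)*35)*(-100) = ((2*(-1*1)*(1 + 9*(-1*1))/9)*35)*(-100) = (((2/9)*(-1)*(1 + 9*(-1)))*35)*(-100) = (((2/9)*(-1)*(1 - 9))*35)*(-100) = (((2/9)*(-1)*(-8))*35)*(-100) = ((16/9)*35)*(-100) = (560/9)*(-100) = -56000/9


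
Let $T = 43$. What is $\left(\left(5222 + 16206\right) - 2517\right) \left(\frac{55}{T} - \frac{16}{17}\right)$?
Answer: $\frac{4671017}{731} \approx 6389.9$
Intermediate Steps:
$\left(\left(5222 + 16206\right) - 2517\right) \left(\frac{55}{T} - \frac{16}{17}\right) = \left(\left(5222 + 16206\right) - 2517\right) \left(\frac{55}{43} - \frac{16}{17}\right) = \left(21428 - 2517\right) \left(55 \cdot \frac{1}{43} - \frac{16}{17}\right) = 18911 \left(\frac{55}{43} - \frac{16}{17}\right) = 18911 \cdot \frac{247}{731} = \frac{4671017}{731}$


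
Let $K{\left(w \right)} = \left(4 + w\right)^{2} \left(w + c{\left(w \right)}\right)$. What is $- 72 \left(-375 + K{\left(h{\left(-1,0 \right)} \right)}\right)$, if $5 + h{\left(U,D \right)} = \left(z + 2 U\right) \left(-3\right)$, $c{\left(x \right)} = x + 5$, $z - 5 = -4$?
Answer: $26712$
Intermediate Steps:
$z = 1$ ($z = 5 - 4 = 1$)
$c{\left(x \right)} = 5 + x$
$h{\left(U,D \right)} = -8 - 6 U$ ($h{\left(U,D \right)} = -5 + \left(1 + 2 U\right) \left(-3\right) = -5 - \left(3 + 6 U\right) = -8 - 6 U$)
$K{\left(w \right)} = \left(4 + w\right)^{2} \left(5 + 2 w\right)$ ($K{\left(w \right)} = \left(4 + w\right)^{2} \left(w + \left(5 + w\right)\right) = \left(4 + w\right)^{2} \left(5 + 2 w\right)$)
$- 72 \left(-375 + K{\left(h{\left(-1,0 \right)} \right)}\right) = - 72 \left(-375 + \left(4 - 2\right)^{2} \left(5 + 2 \left(-8 - -6\right)\right)\right) = - 72 \left(-375 + \left(4 + \left(-8 + 6\right)\right)^{2} \left(5 + 2 \left(-8 + 6\right)\right)\right) = - 72 \left(-375 + \left(4 - 2\right)^{2} \left(5 + 2 \left(-2\right)\right)\right) = - 72 \left(-375 + 2^{2} \left(5 - 4\right)\right) = - 72 \left(-375 + 4 \cdot 1\right) = - 72 \left(-375 + 4\right) = \left(-72\right) \left(-371\right) = 26712$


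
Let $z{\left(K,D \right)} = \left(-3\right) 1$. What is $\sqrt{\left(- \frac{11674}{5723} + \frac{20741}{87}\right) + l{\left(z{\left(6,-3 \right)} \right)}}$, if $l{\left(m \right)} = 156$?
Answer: $\frac{\sqrt{97268774769561}}{497901} \approx 19.808$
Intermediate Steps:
$z{\left(K,D \right)} = -3$
$\sqrt{\left(- \frac{11674}{5723} + \frac{20741}{87}\right) + l{\left(z{\left(6,-3 \right)} \right)}} = \sqrt{\left(- \frac{11674}{5723} + \frac{20741}{87}\right) + 156} = \sqrt{\frac{117685105}{497901} + 156} = \sqrt{\frac{195357661}{497901}} = \frac{\sqrt{97268774769561}}{497901}$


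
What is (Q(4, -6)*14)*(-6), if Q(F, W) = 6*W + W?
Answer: 3528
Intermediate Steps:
Q(F, W) = 7*W
(Q(4, -6)*14)*(-6) = ((7*(-6))*14)*(-6) = -42*14*(-6) = -588*(-6) = 3528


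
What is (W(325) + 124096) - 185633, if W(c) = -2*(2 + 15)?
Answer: -61571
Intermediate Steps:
W(c) = -34 (W(c) = -2*17 = -34)
(W(325) + 124096) - 185633 = (-34 + 124096) - 185633 = 124062 - 185633 = -61571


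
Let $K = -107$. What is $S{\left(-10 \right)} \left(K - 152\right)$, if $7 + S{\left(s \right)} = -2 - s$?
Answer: $-259$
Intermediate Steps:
$S{\left(s \right)} = -9 - s$ ($S{\left(s \right)} = -7 - \left(2 + s\right) = -9 - s$)
$S{\left(-10 \right)} \left(K - 152\right) = \left(-9 - -10\right) \left(-107 - 152\right) = \left(-9 + 10\right) \left(-259\right) = 1 \left(-259\right) = -259$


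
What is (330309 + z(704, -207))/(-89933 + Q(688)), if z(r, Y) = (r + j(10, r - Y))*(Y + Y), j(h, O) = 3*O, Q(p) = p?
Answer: 1092609/89245 ≈ 12.243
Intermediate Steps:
z(r, Y) = 2*Y*(-3*Y + 4*r) (z(r, Y) = (r + 3*(r - Y))*(Y + Y) = (r + (-3*Y + 3*r))*(2*Y) = (-3*Y + 4*r)*(2*Y) = 2*Y*(-3*Y + 4*r))
(330309 + z(704, -207))/(-89933 + Q(688)) = (330309 + 2*(-207)*(-3*(-207) + 4*704))/(-89933 + 688) = (330309 + 2*(-207)*(621 + 2816))/(-89245) = (330309 + 2*(-207)*3437)*(-1/89245) = (330309 - 1422918)*(-1/89245) = -1092609*(-1/89245) = 1092609/89245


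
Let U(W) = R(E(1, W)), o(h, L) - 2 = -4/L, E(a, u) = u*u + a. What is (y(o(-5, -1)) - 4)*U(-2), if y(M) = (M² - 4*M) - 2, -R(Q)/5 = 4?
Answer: -120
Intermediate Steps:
E(a, u) = a + u² (E(a, u) = u² + a = a + u²)
R(Q) = -20 (R(Q) = -5*4 = -20)
o(h, L) = 2 - 4/L
U(W) = -20
y(M) = -2 + M² - 4*M
(y(o(-5, -1)) - 4)*U(-2) = ((-2 + (2 - 4/(-1))² - 4*(2 - 4/(-1))) - 4)*(-20) = ((-2 + (2 - 4*(-1))² - 4*(2 - 4*(-1))) - 4)*(-20) = ((-2 + (2 + 4)² - 4*(2 + 4)) - 4)*(-20) = ((-2 + 6² - 4*6) - 4)*(-20) = ((-2 + 36 - 24) - 4)*(-20) = (10 - 4)*(-20) = 6*(-20) = -120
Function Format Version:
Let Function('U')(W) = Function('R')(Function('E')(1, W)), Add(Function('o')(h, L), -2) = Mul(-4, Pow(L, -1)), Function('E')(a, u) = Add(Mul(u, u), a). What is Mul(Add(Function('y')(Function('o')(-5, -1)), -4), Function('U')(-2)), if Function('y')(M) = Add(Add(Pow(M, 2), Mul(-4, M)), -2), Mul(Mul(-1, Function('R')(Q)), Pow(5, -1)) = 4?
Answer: -120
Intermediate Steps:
Function('E')(a, u) = Add(a, Pow(u, 2)) (Function('E')(a, u) = Add(Pow(u, 2), a) = Add(a, Pow(u, 2)))
Function('R')(Q) = -20 (Function('R')(Q) = Mul(-5, 4) = -20)
Function('o')(h, L) = Add(2, Mul(-4, Pow(L, -1)))
Function('U')(W) = -20
Function('y')(M) = Add(-2, Pow(M, 2), Mul(-4, M))
Mul(Add(Function('y')(Function('o')(-5, -1)), -4), Function('U')(-2)) = Mul(Add(Add(-2, Pow(Add(2, Mul(-4, Pow(-1, -1))), 2), Mul(-4, Add(2, Mul(-4, Pow(-1, -1))))), -4), -20) = Mul(Add(Add(-2, Pow(Add(2, Mul(-4, -1)), 2), Mul(-4, Add(2, Mul(-4, -1)))), -4), -20) = Mul(Add(Add(-2, Pow(Add(2, 4), 2), Mul(-4, Add(2, 4))), -4), -20) = Mul(Add(Add(-2, Pow(6, 2), Mul(-4, 6)), -4), -20) = Mul(Add(Add(-2, 36, -24), -4), -20) = Mul(Add(10, -4), -20) = Mul(6, -20) = -120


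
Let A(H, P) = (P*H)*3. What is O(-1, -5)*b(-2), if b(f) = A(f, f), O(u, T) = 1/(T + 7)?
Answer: 6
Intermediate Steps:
O(u, T) = 1/(7 + T)
A(H, P) = 3*H*P (A(H, P) = (H*P)*3 = 3*H*P)
b(f) = 3*f² (b(f) = 3*f*f = 3*f²)
O(-1, -5)*b(-2) = (3*(-2)²)/(7 - 5) = (3*4)/2 = (½)*12 = 6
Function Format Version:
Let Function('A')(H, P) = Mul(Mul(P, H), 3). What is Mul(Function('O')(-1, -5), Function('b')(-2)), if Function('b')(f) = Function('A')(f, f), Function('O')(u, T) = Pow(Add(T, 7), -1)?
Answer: 6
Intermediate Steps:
Function('O')(u, T) = Pow(Add(7, T), -1)
Function('A')(H, P) = Mul(3, H, P) (Function('A')(H, P) = Mul(Mul(H, P), 3) = Mul(3, H, P))
Function('b')(f) = Mul(3, Pow(f, 2)) (Function('b')(f) = Mul(3, f, f) = Mul(3, Pow(f, 2)))
Mul(Function('O')(-1, -5), Function('b')(-2)) = Mul(Pow(Add(7, -5), -1), Mul(3, Pow(-2, 2))) = Mul(Pow(2, -1), Mul(3, 4)) = Mul(Rational(1, 2), 12) = 6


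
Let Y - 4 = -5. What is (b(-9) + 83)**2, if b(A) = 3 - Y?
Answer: 7569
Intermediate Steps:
Y = -1 (Y = 4 - 5 = -1)
b(A) = 4 (b(A) = 3 - 1*(-1) = 3 + 1 = 4)
(b(-9) + 83)**2 = (4 + 83)**2 = 87**2 = 7569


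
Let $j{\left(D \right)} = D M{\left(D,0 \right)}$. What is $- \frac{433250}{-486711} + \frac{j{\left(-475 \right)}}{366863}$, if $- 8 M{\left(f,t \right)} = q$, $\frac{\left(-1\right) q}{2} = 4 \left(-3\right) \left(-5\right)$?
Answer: $\frac{155475578875}{178556257593} \approx 0.87074$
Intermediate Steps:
$q = -120$ ($q = - 2 \cdot 4 \left(-3\right) \left(-5\right) = - 2 \left(\left(-12\right) \left(-5\right)\right) = \left(-2\right) 60 = -120$)
$M{\left(f,t \right)} = 15$ ($M{\left(f,t \right)} = \left(- \frac{1}{8}\right) \left(-120\right) = 15$)
$j{\left(D \right)} = 15 D$ ($j{\left(D \right)} = D 15 = 15 D$)
$- \frac{433250}{-486711} + \frac{j{\left(-475 \right)}}{366863} = - \frac{433250}{-486711} + \frac{15 \left(-475\right)}{366863} = \left(-433250\right) \left(- \frac{1}{486711}\right) - \frac{7125}{366863} = \frac{433250}{486711} - \frac{7125}{366863} = \frac{155475578875}{178556257593}$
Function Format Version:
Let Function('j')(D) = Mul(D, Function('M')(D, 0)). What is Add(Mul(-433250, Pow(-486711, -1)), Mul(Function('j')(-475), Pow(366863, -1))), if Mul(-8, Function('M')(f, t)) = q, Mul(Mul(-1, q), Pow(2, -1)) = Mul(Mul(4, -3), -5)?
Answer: Rational(155475578875, 178556257593) ≈ 0.87074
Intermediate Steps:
q = -120 (q = Mul(-2, Mul(Mul(4, -3), -5)) = Mul(-2, Mul(-12, -5)) = Mul(-2, 60) = -120)
Function('M')(f, t) = 15 (Function('M')(f, t) = Mul(Rational(-1, 8), -120) = 15)
Function('j')(D) = Mul(15, D) (Function('j')(D) = Mul(D, 15) = Mul(15, D))
Add(Mul(-433250, Pow(-486711, -1)), Mul(Function('j')(-475), Pow(366863, -1))) = Add(Mul(-433250, Pow(-486711, -1)), Mul(Mul(15, -475), Pow(366863, -1))) = Add(Mul(-433250, Rational(-1, 486711)), Mul(-7125, Rational(1, 366863))) = Add(Rational(433250, 486711), Rational(-7125, 366863)) = Rational(155475578875, 178556257593)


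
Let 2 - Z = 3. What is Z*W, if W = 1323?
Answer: -1323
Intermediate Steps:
Z = -1 (Z = 2 - 1*3 = 2 - 3 = -1)
Z*W = -1*1323 = -1323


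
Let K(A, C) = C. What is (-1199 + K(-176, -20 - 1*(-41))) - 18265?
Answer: -19443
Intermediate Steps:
(-1199 + K(-176, -20 - 1*(-41))) - 18265 = (-1199 + (-20 - 1*(-41))) - 18265 = (-1199 + (-20 + 41)) - 18265 = (-1199 + 21) - 18265 = -1178 - 18265 = -19443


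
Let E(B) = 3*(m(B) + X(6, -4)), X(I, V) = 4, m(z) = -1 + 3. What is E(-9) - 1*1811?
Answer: -1793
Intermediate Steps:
m(z) = 2
E(B) = 18 (E(B) = 3*(2 + 4) = 3*6 = 18)
E(-9) - 1*1811 = 18 - 1*1811 = 18 - 1811 = -1793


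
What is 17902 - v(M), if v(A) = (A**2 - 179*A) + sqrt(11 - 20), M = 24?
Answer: 21622 - 3*I ≈ 21622.0 - 3.0*I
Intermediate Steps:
v(A) = A**2 - 179*A + 3*I (v(A) = (A**2 - 179*A) + sqrt(-9) = (A**2 - 179*A) + 3*I = A**2 - 179*A + 3*I)
17902 - v(M) = 17902 - (24**2 - 179*24 + 3*I) = 17902 - (576 - 4296 + 3*I) = 17902 - (-3720 + 3*I) = 17902 + (3720 - 3*I) = 21622 - 3*I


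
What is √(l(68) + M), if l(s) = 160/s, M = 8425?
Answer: √2435505/17 ≈ 91.801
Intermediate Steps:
√(l(68) + M) = √(160/68 + 8425) = √(160*(1/68) + 8425) = √(40/17 + 8425) = √(143265/17) = √2435505/17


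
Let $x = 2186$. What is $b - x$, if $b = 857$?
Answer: $-1329$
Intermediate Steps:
$b - x = 857 - 2186 = -1329$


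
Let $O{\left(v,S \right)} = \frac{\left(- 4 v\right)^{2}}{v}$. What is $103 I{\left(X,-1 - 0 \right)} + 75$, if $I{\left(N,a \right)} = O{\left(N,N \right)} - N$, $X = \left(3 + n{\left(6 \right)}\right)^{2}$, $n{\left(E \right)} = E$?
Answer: $125220$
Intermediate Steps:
$O{\left(v,S \right)} = 16 v$ ($O{\left(v,S \right)} = \frac{16 v^{2}}{v} = 16 v$)
$X = 81$ ($X = \left(3 + 6\right)^{2} = 9^{2} = 81$)
$I{\left(N,a \right)} = 15 N$ ($I{\left(N,a \right)} = 16 N - N = 15 N$)
$103 I{\left(X,-1 - 0 \right)} + 75 = 103 \cdot 15 \cdot 81 + 75 = 103 \cdot 1215 + 75 = 125145 + 75 = 125220$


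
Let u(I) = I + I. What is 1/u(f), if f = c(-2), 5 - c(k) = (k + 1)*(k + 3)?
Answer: 1/12 ≈ 0.083333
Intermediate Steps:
c(k) = 5 - (1 + k)*(3 + k) (c(k) = 5 - (k + 1)*(k + 3) = 5 - (1 + k)*(3 + k))
f = 6 (f = 2 - 1*(-2)² - 4*(-2) = 2 - 1*4 + 8 = 2 - 4 + 8 = 6)
u(I) = 2*I
1/u(f) = 1/(2*6) = 1/12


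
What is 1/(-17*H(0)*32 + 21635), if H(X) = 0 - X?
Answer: 1/21635 ≈ 4.6221e-5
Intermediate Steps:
H(X) = -X
1/(-17*H(0)*32 + 21635) = 1/(-(-17)*0*32 + 21635) = 1/(-17*0*32 + 21635) = 1/(0*32 + 21635) = 1/(0 + 21635) = 1/21635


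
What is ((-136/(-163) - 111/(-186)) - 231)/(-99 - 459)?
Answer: 773341/1879716 ≈ 0.41141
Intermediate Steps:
((-136/(-163) - 111/(-186)) - 231)/(-99 - 459) = ((-136*(-1/163) - 111*(-1/186)) - 231)/(-558) = ((136/163 + 37/62) - 231)*(-1/558) = (14463/10106 - 231)*(-1/558) = -2320023/10106*(-1/558) = 773341/1879716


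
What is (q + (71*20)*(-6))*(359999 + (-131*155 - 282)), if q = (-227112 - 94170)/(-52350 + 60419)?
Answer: -23442902412744/8069 ≈ -2.9053e+9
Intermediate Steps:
q = -321282/8069 ≈ -39.817
(q + (71*20)*(-6))*(359999 + (-131*155 - 282)) = (-321282/8069 + (71*20)*(-6))*(359999 + (-131*155 - 282)) = (-321282/8069 + 1420*(-6))*(359999 + (-20305 - 282)) = (-321282/8069 - 8520)*(359999 - 20587) = -69069162/8069*339412 = -23442902412744/8069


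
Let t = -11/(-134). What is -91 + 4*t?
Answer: -6075/67 ≈ -90.672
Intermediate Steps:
t = 11/134 (t = -11*(-1/134) = 11/134 ≈ 0.082090)
-91 + 4*t = -91 + 4*(11/134) = -91 + 22/67 = -6075/67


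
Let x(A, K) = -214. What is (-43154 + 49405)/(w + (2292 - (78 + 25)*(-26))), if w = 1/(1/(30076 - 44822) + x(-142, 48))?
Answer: 19725936895/15683540904 ≈ 1.2577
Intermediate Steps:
w = -14746/3155645 (w = 1/(1/(30076 - 44822) - 214) = 1/(1/(-14746) - 214) = 1/(-1/14746 - 214) = 1/(-3155645/14746) = -14746/3155645 ≈ -0.0046729)
(-43154 + 49405)/(w + (2292 - (78 + 25)*(-26))) = (-43154 + 49405)/(-14746/3155645 + (2292 - (78 + 25)*(-26))) = 6251/(-14746/3155645 + (2292 - 103*(-26))) = 6251/(-14746/3155645 + (2292 - 1*(-2678))) = 6251/(-14746/3155645 + (2292 + 2678)) = 6251/(-14746/3155645 + 4970) = 6251/(15683540904/3155645) = 6251*(3155645/15683540904) = 19725936895/15683540904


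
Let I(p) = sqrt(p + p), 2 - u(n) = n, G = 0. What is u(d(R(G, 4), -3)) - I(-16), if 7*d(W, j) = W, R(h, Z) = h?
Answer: 2 - 4*I*sqrt(2) ≈ 2.0 - 5.6569*I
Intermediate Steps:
d(W, j) = W/7
u(n) = 2 - n
I(p) = sqrt(2)*sqrt(p) (I(p) = sqrt(2*p) = sqrt(2)*sqrt(p))
u(d(R(G, 4), -3)) - I(-16) = (2 - 0/7) - sqrt(2)*sqrt(-16) = (2 - 1*0) - sqrt(2)*4*I = (2 + 0) - 4*I*sqrt(2) = 2 - 4*I*sqrt(2)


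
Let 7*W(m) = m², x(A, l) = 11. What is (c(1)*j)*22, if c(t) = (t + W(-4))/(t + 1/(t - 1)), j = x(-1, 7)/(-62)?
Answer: 0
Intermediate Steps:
j = -11/62 (j = 11/(-62) = 11*(-1/62) = -11/62 ≈ -0.17742)
W(m) = m²/7
c(t) = (16/7 + t)/(t + 1/(-1 + t)) (c(t) = (t + (⅐)*(-4)²)/(t + 1/(t - 1)) = (t + (⅐)*16)/(t + 1/(-1 + t)) = (t + 16/7)/(t + 1/(-1 + t)) = (16/7 + t)/(t + 1/(-1 + t)))
(c(1)*j)*22 = (((-16/7 + 1² + (9/7)*1)/(1 + 1² - 1*1))*(-11/62))*22 = (((-16/7 + 1 + 9/7)/(1 + 1 - 1))*(-11/62))*22 = ((0/1)*(-11/62))*22 = ((1*0)*(-11/62))*22 = (0*(-11/62))*22 = 0*22 = 0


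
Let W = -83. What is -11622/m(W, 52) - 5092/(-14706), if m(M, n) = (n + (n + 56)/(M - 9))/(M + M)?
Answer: 17172428698/452403 ≈ 37958.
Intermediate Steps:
m(M, n) = (n + (56 + n)/(-9 + M))/(2*M) (m(M, n) = (n + (56 + n)/(-9 + M))/((2*M)) = (n + (56 + n)/(-9 + M))*(1/(2*M)) = (n + (56 + n)/(-9 + M))/(2*M))
-11622/m(W, 52) - 5092/(-14706) = -11622*(-166*(-9 - 83)/(56 - 8*52 - 83*52)) - 5092/(-14706) = -11622*15272/(56 - 416 - 4316) - 5092*(-1/14706) = -11622/((½)*(-1/83)*(-1/92)*(-4676)) + 134/387 = -11622/(-1169/3818) + 134/387 = -11622*(-3818/1169) + 134/387 = 44372796/1169 + 134/387 = 17172428698/452403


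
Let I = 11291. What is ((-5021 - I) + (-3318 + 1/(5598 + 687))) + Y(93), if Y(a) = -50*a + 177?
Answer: -151487354/6285 ≈ -24103.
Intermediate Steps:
Y(a) = 177 - 50*a
((-5021 - I) + (-3318 + 1/(5598 + 687))) + Y(93) = ((-5021 - 1*11291) + (-3318 + 1/(5598 + 687))) + (177 - 50*93) = ((-5021 - 11291) + (-3318 + 1/6285)) + (177 - 4650) = (-16312 + (-3318 + 1/6285)) - 4473 = (-16312 - 20853629/6285) - 4473 = -123374549/6285 - 4473 = -151487354/6285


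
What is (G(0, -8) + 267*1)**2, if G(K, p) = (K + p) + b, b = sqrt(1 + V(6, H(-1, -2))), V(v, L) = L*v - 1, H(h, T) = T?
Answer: 67069 + 1036*I*sqrt(3) ≈ 67069.0 + 1794.4*I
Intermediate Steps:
V(v, L) = -1 + L*v
b = 2*I*sqrt(3) (b = sqrt(1 + (-1 - 2*6)) = sqrt(1 + (-1 - 12)) = sqrt(1 - 13) = sqrt(-12) = 2*I*sqrt(3) ≈ 3.4641*I)
G(K, p) = K + p + 2*I*sqrt(3) (G(K, p) = (K + p) + 2*I*sqrt(3) = K + p + 2*I*sqrt(3))
(G(0, -8) + 267*1)**2 = ((0 - 8 + 2*I*sqrt(3)) + 267*1)**2 = ((-8 + 2*I*sqrt(3)) + 267)**2 = (259 + 2*I*sqrt(3))**2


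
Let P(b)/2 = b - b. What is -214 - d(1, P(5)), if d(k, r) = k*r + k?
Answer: -215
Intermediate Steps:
P(b) = 0 (P(b) = 2*(b - b) = 2*0 = 0)
d(k, r) = k + k*r
-214 - d(1, P(5)) = -214 - (1 + 0) = -214 - 1 = -215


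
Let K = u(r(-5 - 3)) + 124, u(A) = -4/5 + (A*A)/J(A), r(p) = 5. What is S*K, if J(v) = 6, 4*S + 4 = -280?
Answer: -271291/30 ≈ -9043.0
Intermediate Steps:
S = -71 (S = -1 + (1/4)*(-280) = -1 - 70 = -71)
u(A) = -4/5 + A**2/6 (u(A) = -4/5 + (A*A)/6 = -4*1/5 + A**2*(1/6) = -4/5 + A**2/6)
K = 3821/30 (K = (-4/5 + (1/6)*5**2) + 124 = (-4/5 + (1/6)*25) + 124 = (-4/5 + 25/6) + 124 = 101/30 + 124 = 3821/30 ≈ 127.37)
S*K = -71*3821/30 = -271291/30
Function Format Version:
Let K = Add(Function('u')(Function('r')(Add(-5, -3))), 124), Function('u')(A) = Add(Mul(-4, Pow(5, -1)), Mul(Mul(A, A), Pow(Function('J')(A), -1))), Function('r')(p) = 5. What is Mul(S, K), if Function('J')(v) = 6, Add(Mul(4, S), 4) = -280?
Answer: Rational(-271291, 30) ≈ -9043.0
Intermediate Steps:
S = -71 (S = Add(-1, Mul(Rational(1, 4), -280)) = Add(-1, -70) = -71)
Function('u')(A) = Add(Rational(-4, 5), Mul(Rational(1, 6), Pow(A, 2))) (Function('u')(A) = Add(Mul(-4, Pow(5, -1)), Mul(Mul(A, A), Pow(6, -1))) = Add(Mul(-4, Rational(1, 5)), Mul(Pow(A, 2), Rational(1, 6))) = Add(Rational(-4, 5), Mul(Rational(1, 6), Pow(A, 2))))
K = Rational(3821, 30) (K = Add(Add(Rational(-4, 5), Mul(Rational(1, 6), Pow(5, 2))), 124) = Add(Add(Rational(-4, 5), Mul(Rational(1, 6), 25)), 124) = Add(Add(Rational(-4, 5), Rational(25, 6)), 124) = Add(Rational(101, 30), 124) = Rational(3821, 30) ≈ 127.37)
Mul(S, K) = Mul(-71, Rational(3821, 30)) = Rational(-271291, 30)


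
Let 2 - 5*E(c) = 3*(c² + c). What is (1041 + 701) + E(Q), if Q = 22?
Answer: 7194/5 ≈ 1438.8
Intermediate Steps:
E(c) = ⅖ - 3*c/5 - 3*c²/5 (E(c) = ⅖ - 3*(c² + c)/5 = ⅖ - 3*(c + c²)/5 = ⅖ - (3*c + 3*c²)/5 = ⅖ + (-3*c/5 - 3*c²/5) = ⅖ - 3*c/5 - 3*c²/5)
(1041 + 701) + E(Q) = (1041 + 701) + (⅖ - ⅗*22 - ⅗*22²) = 1742 + (⅖ - 66/5 - ⅗*484) = 1742 + (⅖ - 66/5 - 1452/5) = 1742 - 1516/5 = 7194/5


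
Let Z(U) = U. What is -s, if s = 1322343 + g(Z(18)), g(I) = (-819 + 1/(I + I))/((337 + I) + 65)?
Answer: -19993796677/15120 ≈ -1.3223e+6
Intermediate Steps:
g(I) = (-819 + 1/(2*I))/(402 + I)
s = 19993796677/15120 (s = 1322343 + (1/2)*(1 - 1638*18)/(18*(402 + 18)) = 1322343 + (1/2)*(1/18)*(1 - 29484)/420 = 1322343 + (1/2)*(1/18)*(1/420)*(-29483) = 1322343 - 29483/15120 = 19993796677/15120 ≈ 1.3223e+6)
-s = -1*19993796677/15120 = -19993796677/15120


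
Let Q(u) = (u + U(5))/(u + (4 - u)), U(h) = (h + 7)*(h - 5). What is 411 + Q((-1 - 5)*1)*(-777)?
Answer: 3153/2 ≈ 1576.5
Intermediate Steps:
U(h) = (-5 + h)*(7 + h) (U(h) = (7 + h)*(-5 + h) = (-5 + h)*(7 + h))
Q(u) = u/4 (Q(u) = (u + (-35 + 5² + 2*5))/(u + (4 - u)) = (u + (-35 + 25 + 10))/4 = (u + 0)*(¼) = u*(¼) = u/4)
411 + Q((-1 - 5)*1)*(-777) = 411 + (((-1 - 5)*1)/4)*(-777) = 411 + ((-6*1)/4)*(-777) = 411 + ((¼)*(-6))*(-777) = 411 - 3/2*(-777) = 411 + 2331/2 = 3153/2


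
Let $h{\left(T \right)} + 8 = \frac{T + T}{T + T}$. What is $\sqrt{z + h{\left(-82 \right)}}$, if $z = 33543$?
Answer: $16 \sqrt{131} \approx 183.13$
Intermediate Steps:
$h{\left(T \right)} = -7$ ($h{\left(T \right)} = -8 + \frac{T + T}{T + T} = -8 + \frac{2 T}{2 T} = -8 + 2 T \frac{1}{2 T} = -8 + 1 = -7$)
$\sqrt{z + h{\left(-82 \right)}} = \sqrt{33543 - 7} = \sqrt{33536} = 16 \sqrt{131}$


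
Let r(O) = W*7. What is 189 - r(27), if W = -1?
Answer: 196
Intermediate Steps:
r(O) = -7 (r(O) = -1*7 = -7)
189 - r(27) = 189 - 1*(-7) = 189 + 7 = 196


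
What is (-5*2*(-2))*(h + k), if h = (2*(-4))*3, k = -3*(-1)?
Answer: -420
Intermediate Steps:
k = 3
h = -24 (h = -8*3 = -24)
(-5*2*(-2))*(h + k) = (-5*2*(-2))*(-24 + 3) = -10*(-2)*(-21) = 20*(-21) = -420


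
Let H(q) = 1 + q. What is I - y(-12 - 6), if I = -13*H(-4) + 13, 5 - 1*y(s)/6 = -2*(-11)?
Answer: 154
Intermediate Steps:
y(s) = -102 (y(s) = 30 - (-12)*(-11) = 30 - 6*22 = 30 - 132 = -102)
I = 52 (I = -13*(1 - 4) + 13 = -13*(-3) + 13 = 39 + 13 = 52)
I - y(-12 - 6) = 52 - 1*(-102) = 52 + 102 = 154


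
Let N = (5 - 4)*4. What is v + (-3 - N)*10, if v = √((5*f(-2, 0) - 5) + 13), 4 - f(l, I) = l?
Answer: -70 + √38 ≈ -63.836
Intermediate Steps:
f(l, I) = 4 - l
N = 4 (N = 1*4 = 4)
v = √38 (v = √((5*(4 - 1*(-2)) - 5) + 13) = √((5*(4 + 2) - 5) + 13) = √((5*6 - 5) + 13) = √((30 - 5) + 13) = √(25 + 13) = √38 ≈ 6.1644)
v + (-3 - N)*10 = √38 + (-3 - 1*4)*10 = √38 + (-3 - 4)*10 = √38 - 7*10 = √38 - 70 = -70 + √38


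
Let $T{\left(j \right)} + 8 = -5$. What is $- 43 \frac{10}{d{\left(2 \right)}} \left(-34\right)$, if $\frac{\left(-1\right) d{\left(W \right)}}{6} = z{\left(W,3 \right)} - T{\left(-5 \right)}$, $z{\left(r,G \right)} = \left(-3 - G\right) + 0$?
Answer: $- \frac{7310}{21} \approx -348.1$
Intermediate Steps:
$T{\left(j \right)} = -13$ ($T{\left(j \right)} = -8 - 5 = -13$)
$z{\left(r,G \right)} = -3 - G$
$d{\left(W \right)} = -42$ ($d{\left(W \right)} = - 6 \left(\left(-3 - 3\right) - -13\right) = - 6 \left(\left(-3 - 3\right) + 13\right) = - 6 \left(-6 + 13\right) = \left(-6\right) 7 = -42$)
$- 43 \frac{10}{d{\left(2 \right)}} \left(-34\right) = - 43 \frac{10}{-42} \left(-34\right) = - 43 \cdot 10 \left(- \frac{1}{42}\right) \left(-34\right) = \left(-43\right) \left(- \frac{5}{21}\right) \left(-34\right) = \frac{215}{21} \left(-34\right) = - \frac{7310}{21}$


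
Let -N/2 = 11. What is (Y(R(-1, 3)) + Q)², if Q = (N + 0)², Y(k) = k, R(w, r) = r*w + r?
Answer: 234256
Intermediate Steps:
N = -22 (N = -2*11 = -22)
R(w, r) = r + r*w
Q = 484 (Q = (-22 + 0)² = (-22)² = 484)
(Y(R(-1, 3)) + Q)² = (3*(1 - 1) + 484)² = (3*0 + 484)² = (0 + 484)² = 484² = 234256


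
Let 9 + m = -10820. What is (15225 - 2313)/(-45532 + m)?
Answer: -4304/18787 ≈ -0.22909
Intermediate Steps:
m = -10829 (m = -9 - 10820 = -10829)
(15225 - 2313)/(-45532 + m) = (15225 - 2313)/(-45532 - 10829) = 12912/(-56361) = 12912*(-1/56361) = -4304/18787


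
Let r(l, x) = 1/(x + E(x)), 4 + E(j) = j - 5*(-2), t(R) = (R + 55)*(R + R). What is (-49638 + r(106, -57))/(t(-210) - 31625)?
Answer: -1072181/723060 ≈ -1.4828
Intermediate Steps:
t(R) = 2*R*(55 + R) (t(R) = (55 + R)*(2*R) = 2*R*(55 + R))
E(j) = 6 + j (E(j) = -4 + (j - 5*(-2)) = -4 + (j + 10) = -4 + (10 + j) = 6 + j)
r(l, x) = 1/(6 + 2*x) (r(l, x) = 1/(x + (6 + x)) = 1/(6 + 2*x))
(-49638 + r(106, -57))/(t(-210) - 31625) = (-49638 + 1/(2*(3 - 57)))/(2*(-210)*(55 - 210) - 31625) = (-49638 + (½)/(-54))/(2*(-210)*(-155) - 31625) = (-49638 + (½)*(-1/54))/(65100 - 31625) = (-49638 - 1/108)/33475 = -5360905/108*1/33475 = -1072181/723060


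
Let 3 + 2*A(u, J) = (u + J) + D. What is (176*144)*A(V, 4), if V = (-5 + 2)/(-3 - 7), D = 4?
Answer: 335808/5 ≈ 67162.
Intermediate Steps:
V = 3/10 (V = -3/(-10) = -3*(-1/10) = 3/10 ≈ 0.30000)
A(u, J) = 1/2 + J/2 + u/2 (A(u, J) = -3/2 + ((u + J) + 4)/2 = -3/2 + ((J + u) + 4)/2 = -3/2 + (4 + J + u)/2 = -3/2 + (2 + J/2 + u/2) = 1/2 + J/2 + u/2)
(176*144)*A(V, 4) = (176*144)*(1/2 + (1/2)*4 + (1/2)*(3/10)) = 25344*(1/2 + 2 + 3/20) = 25344*(53/20) = 335808/5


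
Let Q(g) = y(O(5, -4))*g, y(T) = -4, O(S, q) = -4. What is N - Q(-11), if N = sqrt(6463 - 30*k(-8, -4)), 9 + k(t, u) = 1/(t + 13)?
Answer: -44 + 31*sqrt(7) ≈ 38.018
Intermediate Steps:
k(t, u) = -9 + 1/(13 + t) (k(t, u) = -9 + 1/(t + 13) = -9 + 1/(13 + t))
Q(g) = -4*g
N = 31*sqrt(7) (N = sqrt(6463 - 30*(-116 - 9*(-8))/(13 - 8)) = sqrt(6463 - 30*(-116 + 72)/5) = sqrt(6463 - 6*(-44)) = sqrt(6463 - 30*(-44/5)) = sqrt(6463 + 264) = sqrt(6727) = 31*sqrt(7) ≈ 82.018)
N - Q(-11) = 31*sqrt(7) - (-4)*(-11) = 31*sqrt(7) - 1*44 = 31*sqrt(7) - 44 = -44 + 31*sqrt(7)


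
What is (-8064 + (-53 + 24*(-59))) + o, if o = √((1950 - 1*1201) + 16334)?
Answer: -9533 + √17083 ≈ -9402.3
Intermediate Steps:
o = √17083 (o = √((1950 - 1201) + 16334) = √(749 + 16334) = √17083 ≈ 130.70)
(-8064 + (-53 + 24*(-59))) + o = (-8064 + (-53 + 24*(-59))) + √17083 = (-8064 + (-53 - 1416)) + √17083 = (-8064 - 1469) + √17083 = -9533 + √17083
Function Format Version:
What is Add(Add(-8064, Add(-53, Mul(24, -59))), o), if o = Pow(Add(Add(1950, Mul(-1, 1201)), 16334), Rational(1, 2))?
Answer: Add(-9533, Pow(17083, Rational(1, 2))) ≈ -9402.3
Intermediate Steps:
o = Pow(17083, Rational(1, 2)) (o = Pow(Add(Add(1950, -1201), 16334), Rational(1, 2)) = Pow(Add(749, 16334), Rational(1, 2)) = Pow(17083, Rational(1, 2)) ≈ 130.70)
Add(Add(-8064, Add(-53, Mul(24, -59))), o) = Add(Add(-8064, Add(-53, Mul(24, -59))), Pow(17083, Rational(1, 2))) = Add(Add(-8064, Add(-53, -1416)), Pow(17083, Rational(1, 2))) = Add(Add(-8064, -1469), Pow(17083, Rational(1, 2))) = Add(-9533, Pow(17083, Rational(1, 2)))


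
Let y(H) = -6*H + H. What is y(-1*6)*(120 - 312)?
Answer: -5760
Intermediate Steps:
y(H) = -5*H
y(-1*6)*(120 - 312) = (-(-5)*6)*(120 - 312) = -5*(-6)*(-192) = 30*(-192) = -5760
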